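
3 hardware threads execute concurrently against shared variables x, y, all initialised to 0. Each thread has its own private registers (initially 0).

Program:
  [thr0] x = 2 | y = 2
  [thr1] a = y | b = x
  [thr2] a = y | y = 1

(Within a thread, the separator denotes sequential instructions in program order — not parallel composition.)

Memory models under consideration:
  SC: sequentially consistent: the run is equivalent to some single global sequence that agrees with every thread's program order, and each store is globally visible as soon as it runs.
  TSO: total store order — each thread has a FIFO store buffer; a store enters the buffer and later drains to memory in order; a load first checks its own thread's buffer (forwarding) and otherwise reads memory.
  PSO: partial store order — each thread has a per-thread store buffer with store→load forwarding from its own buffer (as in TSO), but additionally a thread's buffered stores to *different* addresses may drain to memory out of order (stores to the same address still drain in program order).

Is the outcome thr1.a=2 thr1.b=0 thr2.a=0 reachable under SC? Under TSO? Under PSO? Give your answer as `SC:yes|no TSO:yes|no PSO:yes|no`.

SC:no TSO:no PSO:yes

outcome vector order: (thr1.a,thr1.b,thr2.a)
under SC → 000; 002; 020; 022; 100; 120; 122; 220; 222
under TSO → 000; 002; 020; 022; 100; 120; 122; 220; 222
under PSO → 000; 002; 020; 022; 100; 102; 120; 122; 200; 202; 220; 222
target 200 ∈ {PSO}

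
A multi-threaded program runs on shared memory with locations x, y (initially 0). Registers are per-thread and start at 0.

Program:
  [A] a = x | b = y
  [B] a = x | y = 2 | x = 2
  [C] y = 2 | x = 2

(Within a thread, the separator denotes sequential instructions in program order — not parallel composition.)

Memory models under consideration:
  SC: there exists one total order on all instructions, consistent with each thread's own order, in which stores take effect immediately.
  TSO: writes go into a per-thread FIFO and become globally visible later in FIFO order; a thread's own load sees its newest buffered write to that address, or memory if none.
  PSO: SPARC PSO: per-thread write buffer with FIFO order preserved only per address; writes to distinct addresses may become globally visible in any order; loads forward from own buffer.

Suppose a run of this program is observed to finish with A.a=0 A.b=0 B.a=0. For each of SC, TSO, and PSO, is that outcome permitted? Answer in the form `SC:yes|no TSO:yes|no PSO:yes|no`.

outcome vector order: (A.a,A.b,B.a)
under SC → (0,0,0) (0,0,2) (0,2,0) (0,2,2) (2,2,0) (2,2,2)
under TSO → (0,0,0) (0,0,2) (0,2,0) (0,2,2) (2,2,0) (2,2,2)
under PSO → (0,0,0) (0,0,2) (0,2,0) (0,2,2) (2,0,0) (2,0,2) (2,2,0) (2,2,2)
target (0,0,0) ∈ {SC,TSO,PSO}

SC:yes TSO:yes PSO:yes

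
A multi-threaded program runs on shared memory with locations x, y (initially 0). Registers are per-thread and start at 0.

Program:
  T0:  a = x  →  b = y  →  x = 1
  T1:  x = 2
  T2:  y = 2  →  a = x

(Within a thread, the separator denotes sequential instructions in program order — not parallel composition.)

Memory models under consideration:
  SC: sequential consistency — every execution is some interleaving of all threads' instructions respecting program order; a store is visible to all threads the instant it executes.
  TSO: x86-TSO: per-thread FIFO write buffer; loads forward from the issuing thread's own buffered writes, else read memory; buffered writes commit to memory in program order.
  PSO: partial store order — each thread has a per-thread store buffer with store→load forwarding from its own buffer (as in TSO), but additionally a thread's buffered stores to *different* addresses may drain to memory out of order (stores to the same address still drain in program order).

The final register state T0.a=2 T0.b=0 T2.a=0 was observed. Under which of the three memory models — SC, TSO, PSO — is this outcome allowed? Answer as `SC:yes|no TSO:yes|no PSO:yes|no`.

outcome vector order: (T0.a,T0.b,T2.a)
SC: 11 outcomes — {<0 0 0>, <0 0 1>, <0 0 2>, <0 2 0>, <0 2 1>, <0 2 2>, <2 0 1>, <2 0 2>, <2 2 0>, <2 2 1>, <2 2 2>}
TSO: 12 outcomes — {<0 0 0>, <0 0 1>, <0 0 2>, <0 2 0>, <0 2 1>, <0 2 2>, <2 0 0>, <2 0 1>, <2 0 2>, <2 2 0>, <2 2 1>, <2 2 2>}
PSO: 12 outcomes — {<0 0 0>, <0 0 1>, <0 0 2>, <0 2 0>, <0 2 1>, <0 2 2>, <2 0 0>, <2 0 1>, <2 0 2>, <2 2 0>, <2 2 1>, <2 2 2>}
target <2 0 0> ∈ {TSO,PSO}

SC:no TSO:yes PSO:yes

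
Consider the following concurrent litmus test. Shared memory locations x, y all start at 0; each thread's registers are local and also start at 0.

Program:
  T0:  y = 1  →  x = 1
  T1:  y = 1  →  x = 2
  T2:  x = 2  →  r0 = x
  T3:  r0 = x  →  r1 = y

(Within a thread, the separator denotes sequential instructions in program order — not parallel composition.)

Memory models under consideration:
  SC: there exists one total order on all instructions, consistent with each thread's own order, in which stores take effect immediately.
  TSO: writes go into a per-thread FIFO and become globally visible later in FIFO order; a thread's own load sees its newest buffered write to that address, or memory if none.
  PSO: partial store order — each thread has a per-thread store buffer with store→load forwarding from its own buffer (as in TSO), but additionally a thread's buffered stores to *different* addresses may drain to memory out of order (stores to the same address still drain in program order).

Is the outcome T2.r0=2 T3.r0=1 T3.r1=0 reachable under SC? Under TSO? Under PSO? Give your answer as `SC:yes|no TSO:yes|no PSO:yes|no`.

SC:no TSO:no PSO:yes

outcome vector order: (T2.r0,T3.r0,T3.r1)
under SC → <1 0 0>; <1 0 1>; <1 1 1>; <1 2 0>; <1 2 1>; <2 0 0>; <2 0 1>; <2 1 1>; <2 2 0>; <2 2 1>
under TSO → <1 0 0>; <1 0 1>; <1 1 1>; <1 2 0>; <1 2 1>; <2 0 0>; <2 0 1>; <2 1 1>; <2 2 0>; <2 2 1>
under PSO → <1 0 0>; <1 0 1>; <1 1 0>; <1 1 1>; <1 2 0>; <1 2 1>; <2 0 0>; <2 0 1>; <2 1 0>; <2 1 1>; <2 2 0>; <2 2 1>
target <2 1 0> ∈ {PSO}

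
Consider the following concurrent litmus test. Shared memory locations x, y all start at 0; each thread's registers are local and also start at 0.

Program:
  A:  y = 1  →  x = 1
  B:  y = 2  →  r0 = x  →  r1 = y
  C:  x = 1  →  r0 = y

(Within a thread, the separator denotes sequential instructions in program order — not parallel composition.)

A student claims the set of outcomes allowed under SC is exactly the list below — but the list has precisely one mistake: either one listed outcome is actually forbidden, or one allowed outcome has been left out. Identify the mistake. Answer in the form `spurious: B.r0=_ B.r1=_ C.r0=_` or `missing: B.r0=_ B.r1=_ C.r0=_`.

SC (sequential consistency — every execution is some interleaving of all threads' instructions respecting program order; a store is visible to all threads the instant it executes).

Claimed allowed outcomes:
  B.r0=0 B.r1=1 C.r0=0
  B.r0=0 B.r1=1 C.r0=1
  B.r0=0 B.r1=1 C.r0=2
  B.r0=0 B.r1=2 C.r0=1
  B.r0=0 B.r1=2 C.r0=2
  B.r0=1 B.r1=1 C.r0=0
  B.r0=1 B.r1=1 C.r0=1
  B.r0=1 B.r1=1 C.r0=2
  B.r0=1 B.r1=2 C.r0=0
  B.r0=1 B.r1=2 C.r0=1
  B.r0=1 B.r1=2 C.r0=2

spurious: B.r0=0 B.r1=1 C.r0=0

outcome vector order: (B.r0,B.r1,C.r0)
SC: 10 outcomes — {(0,1,1); (0,1,2); (0,2,1); (0,2,2); (1,1,0); (1,1,1); (1,1,2); (1,2,0); (1,2,1); (1,2,2)}
claimed∖SC = {(0,1,0)}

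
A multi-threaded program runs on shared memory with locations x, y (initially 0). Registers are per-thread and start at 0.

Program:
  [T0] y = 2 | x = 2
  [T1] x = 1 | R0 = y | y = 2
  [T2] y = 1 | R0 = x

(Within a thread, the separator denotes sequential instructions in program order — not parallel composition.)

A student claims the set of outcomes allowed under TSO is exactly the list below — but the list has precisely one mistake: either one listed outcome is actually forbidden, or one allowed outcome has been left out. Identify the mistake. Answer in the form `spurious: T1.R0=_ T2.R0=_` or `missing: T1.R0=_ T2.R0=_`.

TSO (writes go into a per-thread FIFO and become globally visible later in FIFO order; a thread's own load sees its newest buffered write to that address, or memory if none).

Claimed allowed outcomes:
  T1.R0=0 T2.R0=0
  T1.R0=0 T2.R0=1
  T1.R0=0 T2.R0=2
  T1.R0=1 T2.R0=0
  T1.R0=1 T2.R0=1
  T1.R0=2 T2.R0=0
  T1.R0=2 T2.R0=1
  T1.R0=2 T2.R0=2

outcome vector order: (T1.R0,T2.R0)
TSO: 9 outcomes — {0/0; 0/1; 0/2; 1/0; 1/1; 1/2; 2/0; 2/1; 2/2}
TSO∖claimed = {1/2}

missing: T1.R0=1 T2.R0=2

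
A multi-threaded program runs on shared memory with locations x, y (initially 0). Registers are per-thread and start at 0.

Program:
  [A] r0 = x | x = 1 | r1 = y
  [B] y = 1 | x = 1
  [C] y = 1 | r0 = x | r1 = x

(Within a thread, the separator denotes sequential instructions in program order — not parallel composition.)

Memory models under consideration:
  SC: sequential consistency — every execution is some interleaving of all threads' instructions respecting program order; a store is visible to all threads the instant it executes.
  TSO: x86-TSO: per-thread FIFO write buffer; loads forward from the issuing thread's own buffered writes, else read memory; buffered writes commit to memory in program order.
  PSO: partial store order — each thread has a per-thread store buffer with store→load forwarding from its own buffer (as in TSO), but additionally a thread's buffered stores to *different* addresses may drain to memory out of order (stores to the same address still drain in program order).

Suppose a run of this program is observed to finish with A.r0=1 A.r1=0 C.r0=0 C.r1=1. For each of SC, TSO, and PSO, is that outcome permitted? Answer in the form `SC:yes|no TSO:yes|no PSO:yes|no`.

SC:no TSO:no PSO:yes

outcome vector order: (A.r0,A.r1,C.r0,C.r1)
SC (7): (0,0,1,1), (0,1,0,0), (0,1,0,1), (0,1,1,1), (1,1,0,0), (1,1,0,1), (1,1,1,1)
TSO (9): (0,0,0,0), (0,0,0,1), (0,0,1,1), (0,1,0,0), (0,1,0,1), (0,1,1,1), (1,1,0,0), (1,1,0,1), (1,1,1,1)
PSO (12): (0,0,0,0), (0,0,0,1), (0,0,1,1), (0,1,0,0), (0,1,0,1), (0,1,1,1), (1,0,0,0), (1,0,0,1), (1,0,1,1), (1,1,0,0), (1,1,0,1), (1,1,1,1)
target (1,0,0,1) ∈ {PSO}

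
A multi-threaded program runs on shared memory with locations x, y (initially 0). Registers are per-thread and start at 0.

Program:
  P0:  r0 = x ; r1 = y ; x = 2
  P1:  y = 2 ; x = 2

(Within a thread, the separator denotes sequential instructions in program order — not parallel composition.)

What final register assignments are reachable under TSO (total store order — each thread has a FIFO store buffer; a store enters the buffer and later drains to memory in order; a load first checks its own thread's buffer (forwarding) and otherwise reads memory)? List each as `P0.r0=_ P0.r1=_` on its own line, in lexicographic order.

outcome vector order: (P0.r0,P0.r1)
|TSO outcomes| = 3

P0.r0=0 P0.r1=0
P0.r0=0 P0.r1=2
P0.r0=2 P0.r1=2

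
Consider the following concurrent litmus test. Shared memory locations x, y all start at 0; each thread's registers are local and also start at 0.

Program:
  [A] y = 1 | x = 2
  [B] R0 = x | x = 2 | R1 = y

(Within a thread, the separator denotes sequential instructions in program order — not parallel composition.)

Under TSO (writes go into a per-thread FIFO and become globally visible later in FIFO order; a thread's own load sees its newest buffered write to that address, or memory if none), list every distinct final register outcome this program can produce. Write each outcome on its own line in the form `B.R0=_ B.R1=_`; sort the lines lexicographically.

B.R0=0 B.R1=0
B.R0=0 B.R1=1
B.R0=2 B.R1=1

outcome vector order: (B.R0,B.R1)
|TSO outcomes| = 3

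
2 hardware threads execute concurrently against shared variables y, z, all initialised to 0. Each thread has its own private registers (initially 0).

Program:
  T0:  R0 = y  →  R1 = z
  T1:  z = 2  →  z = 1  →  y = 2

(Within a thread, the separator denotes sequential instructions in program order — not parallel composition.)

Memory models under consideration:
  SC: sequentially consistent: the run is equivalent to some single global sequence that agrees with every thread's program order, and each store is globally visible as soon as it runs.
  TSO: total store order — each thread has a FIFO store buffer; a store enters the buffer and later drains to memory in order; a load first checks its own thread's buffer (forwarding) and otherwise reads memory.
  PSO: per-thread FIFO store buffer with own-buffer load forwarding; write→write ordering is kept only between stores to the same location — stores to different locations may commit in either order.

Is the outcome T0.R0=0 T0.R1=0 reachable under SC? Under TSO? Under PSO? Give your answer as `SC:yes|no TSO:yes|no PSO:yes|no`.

outcome vector order: (T0.R0,T0.R1)
[SC] allowed = {00, 01, 02, 21}
[TSO] allowed = {00, 01, 02, 21}
[PSO] allowed = {00, 01, 02, 20, 21, 22}
target 00 ∈ {SC,TSO,PSO}

SC:yes TSO:yes PSO:yes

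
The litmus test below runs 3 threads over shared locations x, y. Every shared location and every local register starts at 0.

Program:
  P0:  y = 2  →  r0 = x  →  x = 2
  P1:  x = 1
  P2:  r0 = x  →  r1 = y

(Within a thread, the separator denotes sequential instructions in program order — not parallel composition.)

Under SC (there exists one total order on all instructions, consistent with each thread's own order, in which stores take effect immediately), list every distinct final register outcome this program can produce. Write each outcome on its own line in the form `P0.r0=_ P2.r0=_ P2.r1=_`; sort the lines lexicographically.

P0.r0=0 P2.r0=0 P2.r1=0
P0.r0=0 P2.r0=0 P2.r1=2
P0.r0=0 P2.r0=1 P2.r1=2
P0.r0=0 P2.r0=2 P2.r1=2
P0.r0=1 P2.r0=0 P2.r1=0
P0.r0=1 P2.r0=0 P2.r1=2
P0.r0=1 P2.r0=1 P2.r1=0
P0.r0=1 P2.r0=1 P2.r1=2
P0.r0=1 P2.r0=2 P2.r1=2

outcome vector order: (P0.r0,P2.r0,P2.r1)
|SC outcomes| = 9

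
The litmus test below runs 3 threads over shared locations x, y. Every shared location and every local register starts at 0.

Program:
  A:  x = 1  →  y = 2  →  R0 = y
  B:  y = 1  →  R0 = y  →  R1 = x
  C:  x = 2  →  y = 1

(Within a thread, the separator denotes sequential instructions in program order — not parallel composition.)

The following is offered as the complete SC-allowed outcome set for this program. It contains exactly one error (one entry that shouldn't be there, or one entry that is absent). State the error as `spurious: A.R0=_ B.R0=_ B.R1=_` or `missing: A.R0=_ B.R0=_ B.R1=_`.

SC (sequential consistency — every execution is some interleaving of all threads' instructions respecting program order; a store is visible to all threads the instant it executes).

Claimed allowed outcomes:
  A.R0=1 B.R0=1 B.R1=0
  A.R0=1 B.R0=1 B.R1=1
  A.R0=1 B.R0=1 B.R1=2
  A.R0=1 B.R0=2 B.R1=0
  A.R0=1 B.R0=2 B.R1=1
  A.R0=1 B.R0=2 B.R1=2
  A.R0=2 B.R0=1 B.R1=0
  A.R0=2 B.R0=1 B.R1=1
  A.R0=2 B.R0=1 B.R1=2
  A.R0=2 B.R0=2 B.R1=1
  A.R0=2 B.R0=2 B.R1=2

spurious: A.R0=1 B.R0=2 B.R1=0

outcome vector order: (A.R0,B.R0,B.R1)
[SC] allowed = {1/1/0, 1/1/1, 1/1/2, 1/2/1, 1/2/2, 2/1/0, 2/1/1, 2/1/2, 2/2/1, 2/2/2}
claimed∖SC = {1/2/0}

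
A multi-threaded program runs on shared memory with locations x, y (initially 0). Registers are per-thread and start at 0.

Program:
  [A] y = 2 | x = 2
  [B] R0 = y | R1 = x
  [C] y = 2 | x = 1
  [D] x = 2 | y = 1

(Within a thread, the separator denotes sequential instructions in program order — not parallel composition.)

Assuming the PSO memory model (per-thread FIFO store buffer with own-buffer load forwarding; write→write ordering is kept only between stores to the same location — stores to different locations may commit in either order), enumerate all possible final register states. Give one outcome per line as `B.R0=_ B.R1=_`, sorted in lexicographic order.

outcome vector order: (B.R0,B.R1)
|PSO outcomes| = 9

B.R0=0 B.R1=0
B.R0=0 B.R1=1
B.R0=0 B.R1=2
B.R0=1 B.R1=0
B.R0=1 B.R1=1
B.R0=1 B.R1=2
B.R0=2 B.R1=0
B.R0=2 B.R1=1
B.R0=2 B.R1=2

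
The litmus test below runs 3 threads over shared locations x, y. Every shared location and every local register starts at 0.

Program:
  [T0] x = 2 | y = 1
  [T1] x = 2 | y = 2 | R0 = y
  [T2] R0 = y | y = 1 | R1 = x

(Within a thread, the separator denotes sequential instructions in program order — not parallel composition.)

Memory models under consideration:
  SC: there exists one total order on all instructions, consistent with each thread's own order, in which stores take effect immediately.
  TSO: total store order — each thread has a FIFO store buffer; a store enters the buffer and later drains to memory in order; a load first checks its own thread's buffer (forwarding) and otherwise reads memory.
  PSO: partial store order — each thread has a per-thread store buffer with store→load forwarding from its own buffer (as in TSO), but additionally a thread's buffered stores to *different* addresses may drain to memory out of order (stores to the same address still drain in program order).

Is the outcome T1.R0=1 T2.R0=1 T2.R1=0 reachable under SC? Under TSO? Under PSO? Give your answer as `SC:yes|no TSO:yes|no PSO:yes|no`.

outcome vector order: (T1.R0,T2.R0,T2.R1)
SC (8): <1 0 0>, <1 0 2>, <1 1 2>, <1 2 2>, <2 0 0>, <2 0 2>, <2 1 2>, <2 2 2>
TSO (8): <1 0 0>, <1 0 2>, <1 1 2>, <1 2 2>, <2 0 0>, <2 0 2>, <2 1 2>, <2 2 2>
PSO (12): <1 0 0>, <1 0 2>, <1 1 0>, <1 1 2>, <1 2 0>, <1 2 2>, <2 0 0>, <2 0 2>, <2 1 0>, <2 1 2>, <2 2 0>, <2 2 2>
target <1 1 0> ∈ {PSO}

SC:no TSO:no PSO:yes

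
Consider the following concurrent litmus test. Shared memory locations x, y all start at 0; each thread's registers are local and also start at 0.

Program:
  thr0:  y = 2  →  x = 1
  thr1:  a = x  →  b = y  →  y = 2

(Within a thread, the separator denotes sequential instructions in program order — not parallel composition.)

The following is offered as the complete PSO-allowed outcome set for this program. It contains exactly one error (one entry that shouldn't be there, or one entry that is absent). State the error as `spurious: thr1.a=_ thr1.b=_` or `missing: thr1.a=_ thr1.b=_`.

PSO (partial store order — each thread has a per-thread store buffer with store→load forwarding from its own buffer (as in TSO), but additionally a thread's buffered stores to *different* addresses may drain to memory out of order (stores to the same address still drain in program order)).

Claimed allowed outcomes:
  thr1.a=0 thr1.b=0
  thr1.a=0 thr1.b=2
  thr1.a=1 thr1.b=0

missing: thr1.a=1 thr1.b=2

outcome vector order: (thr1.a,thr1.b)
under PSO → 0/0; 0/2; 1/0; 1/2
PSO∖claimed = {1/2}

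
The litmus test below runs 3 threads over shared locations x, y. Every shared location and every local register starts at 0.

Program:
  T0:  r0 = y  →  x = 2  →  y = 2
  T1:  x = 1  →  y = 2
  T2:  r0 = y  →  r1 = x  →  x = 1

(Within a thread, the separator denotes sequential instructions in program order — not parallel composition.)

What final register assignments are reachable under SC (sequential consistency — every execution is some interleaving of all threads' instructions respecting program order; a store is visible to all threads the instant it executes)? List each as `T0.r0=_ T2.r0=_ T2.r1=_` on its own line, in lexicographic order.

T0.r0=0 T2.r0=0 T2.r1=0
T0.r0=0 T2.r0=0 T2.r1=1
T0.r0=0 T2.r0=0 T2.r1=2
T0.r0=0 T2.r0=2 T2.r1=1
T0.r0=0 T2.r0=2 T2.r1=2
T0.r0=2 T2.r0=0 T2.r1=0
T0.r0=2 T2.r0=0 T2.r1=1
T0.r0=2 T2.r0=0 T2.r1=2
T0.r0=2 T2.r0=2 T2.r1=1
T0.r0=2 T2.r0=2 T2.r1=2

outcome vector order: (T0.r0,T2.r0,T2.r1)
|SC outcomes| = 10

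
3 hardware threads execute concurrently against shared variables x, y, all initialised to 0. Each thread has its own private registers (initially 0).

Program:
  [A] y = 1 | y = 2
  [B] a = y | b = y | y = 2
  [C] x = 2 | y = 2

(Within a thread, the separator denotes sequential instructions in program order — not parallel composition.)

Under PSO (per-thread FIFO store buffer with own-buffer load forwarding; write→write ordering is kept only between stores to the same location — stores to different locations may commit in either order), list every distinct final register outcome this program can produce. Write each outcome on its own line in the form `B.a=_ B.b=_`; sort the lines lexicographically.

B.a=0 B.b=0
B.a=0 B.b=1
B.a=0 B.b=2
B.a=1 B.b=1
B.a=1 B.b=2
B.a=2 B.b=1
B.a=2 B.b=2

outcome vector order: (B.a,B.b)
|PSO outcomes| = 7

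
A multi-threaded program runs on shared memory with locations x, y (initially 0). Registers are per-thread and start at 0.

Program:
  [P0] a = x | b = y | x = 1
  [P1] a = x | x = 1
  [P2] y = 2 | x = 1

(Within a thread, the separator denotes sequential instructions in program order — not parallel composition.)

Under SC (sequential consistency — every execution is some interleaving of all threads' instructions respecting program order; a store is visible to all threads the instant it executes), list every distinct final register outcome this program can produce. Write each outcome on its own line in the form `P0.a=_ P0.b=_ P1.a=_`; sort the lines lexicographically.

outcome vector order: (P0.a,P0.b,P1.a)
|SC outcomes| = 7

P0.a=0 P0.b=0 P1.a=0
P0.a=0 P0.b=0 P1.a=1
P0.a=0 P0.b=2 P1.a=0
P0.a=0 P0.b=2 P1.a=1
P0.a=1 P0.b=0 P1.a=0
P0.a=1 P0.b=2 P1.a=0
P0.a=1 P0.b=2 P1.a=1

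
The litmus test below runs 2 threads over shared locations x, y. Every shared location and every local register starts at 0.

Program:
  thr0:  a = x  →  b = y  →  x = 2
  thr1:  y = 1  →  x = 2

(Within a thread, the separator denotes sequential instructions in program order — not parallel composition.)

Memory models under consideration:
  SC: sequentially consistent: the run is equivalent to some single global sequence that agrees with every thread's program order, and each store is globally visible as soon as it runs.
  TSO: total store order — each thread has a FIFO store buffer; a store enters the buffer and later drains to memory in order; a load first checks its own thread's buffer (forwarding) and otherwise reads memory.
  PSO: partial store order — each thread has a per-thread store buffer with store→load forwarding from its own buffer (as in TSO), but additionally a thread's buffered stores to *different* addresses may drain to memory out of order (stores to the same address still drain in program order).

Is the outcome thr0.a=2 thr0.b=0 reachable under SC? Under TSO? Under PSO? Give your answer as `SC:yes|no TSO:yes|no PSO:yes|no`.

SC:no TSO:no PSO:yes

outcome vector order: (thr0.a,thr0.b)
SC (3): 0/0 0/1 2/1
TSO (3): 0/0 0/1 2/1
PSO (4): 0/0 0/1 2/0 2/1
target 2/0 ∈ {PSO}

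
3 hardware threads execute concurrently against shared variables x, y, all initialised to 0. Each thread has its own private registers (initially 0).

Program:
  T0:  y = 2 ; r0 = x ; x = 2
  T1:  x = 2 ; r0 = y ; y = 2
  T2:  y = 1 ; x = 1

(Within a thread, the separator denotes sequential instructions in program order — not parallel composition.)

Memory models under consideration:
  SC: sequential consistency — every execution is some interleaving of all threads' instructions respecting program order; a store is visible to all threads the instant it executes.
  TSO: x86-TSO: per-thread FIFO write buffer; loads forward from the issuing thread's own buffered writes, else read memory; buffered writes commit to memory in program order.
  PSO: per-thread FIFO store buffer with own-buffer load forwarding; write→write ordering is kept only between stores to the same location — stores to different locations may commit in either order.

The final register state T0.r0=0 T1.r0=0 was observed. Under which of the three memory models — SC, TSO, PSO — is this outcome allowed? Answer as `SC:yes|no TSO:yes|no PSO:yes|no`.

SC:no TSO:yes PSO:yes

outcome vector order: (T0.r0,T1.r0)
under SC → 0/1 0/2 1/0 1/1 1/2 2/0 2/1 2/2
under TSO → 0/0 0/1 0/2 1/0 1/1 1/2 2/0 2/1 2/2
under PSO → 0/0 0/1 0/2 1/0 1/1 1/2 2/0 2/1 2/2
target 0/0 ∈ {TSO,PSO}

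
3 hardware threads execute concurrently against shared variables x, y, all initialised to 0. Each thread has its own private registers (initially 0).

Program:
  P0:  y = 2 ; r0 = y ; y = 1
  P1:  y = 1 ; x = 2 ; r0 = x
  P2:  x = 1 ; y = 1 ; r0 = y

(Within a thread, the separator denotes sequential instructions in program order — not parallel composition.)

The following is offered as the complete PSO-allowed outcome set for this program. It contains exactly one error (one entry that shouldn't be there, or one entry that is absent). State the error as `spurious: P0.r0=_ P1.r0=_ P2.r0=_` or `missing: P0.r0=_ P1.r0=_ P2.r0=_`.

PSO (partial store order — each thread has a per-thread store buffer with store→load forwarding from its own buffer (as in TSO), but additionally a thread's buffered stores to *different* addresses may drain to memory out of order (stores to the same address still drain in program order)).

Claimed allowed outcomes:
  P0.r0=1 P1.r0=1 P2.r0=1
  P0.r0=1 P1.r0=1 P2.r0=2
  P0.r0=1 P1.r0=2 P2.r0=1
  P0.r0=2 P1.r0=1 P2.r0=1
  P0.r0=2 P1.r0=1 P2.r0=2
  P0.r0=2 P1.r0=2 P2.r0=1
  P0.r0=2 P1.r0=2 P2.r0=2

outcome vector order: (P0.r0,P1.r0,P2.r0)
[PSO] allowed = {(1,1,1); (1,1,2); (1,2,1); (1,2,2); (2,1,1); (2,1,2); (2,2,1); (2,2,2)}
PSO∖claimed = {(1,2,2)}

missing: P0.r0=1 P1.r0=2 P2.r0=2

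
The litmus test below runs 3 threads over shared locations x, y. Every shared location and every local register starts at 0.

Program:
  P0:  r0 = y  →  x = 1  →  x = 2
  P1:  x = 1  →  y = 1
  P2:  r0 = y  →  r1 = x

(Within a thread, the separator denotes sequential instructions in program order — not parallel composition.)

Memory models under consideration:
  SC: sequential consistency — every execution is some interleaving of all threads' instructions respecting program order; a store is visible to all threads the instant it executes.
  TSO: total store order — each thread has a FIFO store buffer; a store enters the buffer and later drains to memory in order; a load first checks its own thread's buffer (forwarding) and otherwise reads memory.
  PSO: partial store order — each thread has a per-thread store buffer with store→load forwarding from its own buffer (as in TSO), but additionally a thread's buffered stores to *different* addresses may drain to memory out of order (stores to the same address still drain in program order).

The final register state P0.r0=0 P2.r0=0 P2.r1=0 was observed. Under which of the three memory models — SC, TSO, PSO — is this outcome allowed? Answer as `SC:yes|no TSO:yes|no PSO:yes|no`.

SC:yes TSO:yes PSO:yes

outcome vector order: (P0.r0,P2.r0,P2.r1)
SC (10): (0,0,0) (0,0,1) (0,0,2) (0,1,1) (0,1,2) (1,0,0) (1,0,1) (1,0,2) (1,1,1) (1,1,2)
TSO (10): (0,0,0) (0,0,1) (0,0,2) (0,1,1) (0,1,2) (1,0,0) (1,0,1) (1,0,2) (1,1,1) (1,1,2)
PSO (12): (0,0,0) (0,0,1) (0,0,2) (0,1,0) (0,1,1) (0,1,2) (1,0,0) (1,0,1) (1,0,2) (1,1,0) (1,1,1) (1,1,2)
target (0,0,0) ∈ {SC,TSO,PSO}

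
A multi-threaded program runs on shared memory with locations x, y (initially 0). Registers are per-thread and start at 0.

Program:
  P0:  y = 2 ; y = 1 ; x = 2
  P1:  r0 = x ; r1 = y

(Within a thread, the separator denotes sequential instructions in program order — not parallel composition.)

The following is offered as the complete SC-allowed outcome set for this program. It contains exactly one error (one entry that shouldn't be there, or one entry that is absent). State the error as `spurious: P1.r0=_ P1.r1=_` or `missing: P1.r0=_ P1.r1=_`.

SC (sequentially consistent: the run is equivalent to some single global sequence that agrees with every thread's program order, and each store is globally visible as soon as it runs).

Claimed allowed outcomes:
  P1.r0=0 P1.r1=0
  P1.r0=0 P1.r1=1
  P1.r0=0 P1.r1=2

outcome vector order: (P1.r0,P1.r1)
under SC → <0 0> <0 1> <0 2> <2 1>
SC∖claimed = {<2 1>}

missing: P1.r0=2 P1.r1=1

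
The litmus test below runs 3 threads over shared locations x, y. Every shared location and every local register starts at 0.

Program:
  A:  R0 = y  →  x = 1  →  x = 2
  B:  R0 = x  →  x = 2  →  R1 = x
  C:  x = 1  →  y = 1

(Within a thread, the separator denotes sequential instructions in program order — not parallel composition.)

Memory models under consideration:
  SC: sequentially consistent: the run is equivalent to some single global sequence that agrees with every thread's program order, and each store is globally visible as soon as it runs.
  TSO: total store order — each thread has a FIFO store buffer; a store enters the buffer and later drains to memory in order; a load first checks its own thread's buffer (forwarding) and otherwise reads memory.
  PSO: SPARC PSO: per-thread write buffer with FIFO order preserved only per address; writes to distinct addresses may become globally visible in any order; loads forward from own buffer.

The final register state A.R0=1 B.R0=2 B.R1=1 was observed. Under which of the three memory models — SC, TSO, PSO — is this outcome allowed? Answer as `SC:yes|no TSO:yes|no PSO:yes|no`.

outcome vector order: (A.R0,B.R0,B.R1)
SC (11): (0,0,1) (0,0,2) (0,1,1) (0,1,2) (0,2,1) (0,2,2) (1,0,1) (1,0,2) (1,1,1) (1,1,2) (1,2,2)
TSO (11): (0,0,1) (0,0,2) (0,1,1) (0,1,2) (0,2,1) (0,2,2) (1,0,1) (1,0,2) (1,1,1) (1,1,2) (1,2,2)
PSO (12): (0,0,1) (0,0,2) (0,1,1) (0,1,2) (0,2,1) (0,2,2) (1,0,1) (1,0,2) (1,1,1) (1,1,2) (1,2,1) (1,2,2)
target (1,2,1) ∈ {PSO}

SC:no TSO:no PSO:yes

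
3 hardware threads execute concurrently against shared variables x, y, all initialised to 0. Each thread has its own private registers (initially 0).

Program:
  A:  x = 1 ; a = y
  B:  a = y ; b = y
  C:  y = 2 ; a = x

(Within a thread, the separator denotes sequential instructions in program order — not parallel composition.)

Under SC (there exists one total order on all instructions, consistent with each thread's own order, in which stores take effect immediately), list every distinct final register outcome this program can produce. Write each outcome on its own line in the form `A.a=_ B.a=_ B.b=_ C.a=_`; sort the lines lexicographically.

A.a=0 B.a=0 B.b=0 C.a=1
A.a=0 B.a=0 B.b=2 C.a=1
A.a=0 B.a=2 B.b=2 C.a=1
A.a=2 B.a=0 B.b=0 C.a=0
A.a=2 B.a=0 B.b=0 C.a=1
A.a=2 B.a=0 B.b=2 C.a=0
A.a=2 B.a=0 B.b=2 C.a=1
A.a=2 B.a=2 B.b=2 C.a=0
A.a=2 B.a=2 B.b=2 C.a=1

outcome vector order: (A.a,B.a,B.b,C.a)
|SC outcomes| = 9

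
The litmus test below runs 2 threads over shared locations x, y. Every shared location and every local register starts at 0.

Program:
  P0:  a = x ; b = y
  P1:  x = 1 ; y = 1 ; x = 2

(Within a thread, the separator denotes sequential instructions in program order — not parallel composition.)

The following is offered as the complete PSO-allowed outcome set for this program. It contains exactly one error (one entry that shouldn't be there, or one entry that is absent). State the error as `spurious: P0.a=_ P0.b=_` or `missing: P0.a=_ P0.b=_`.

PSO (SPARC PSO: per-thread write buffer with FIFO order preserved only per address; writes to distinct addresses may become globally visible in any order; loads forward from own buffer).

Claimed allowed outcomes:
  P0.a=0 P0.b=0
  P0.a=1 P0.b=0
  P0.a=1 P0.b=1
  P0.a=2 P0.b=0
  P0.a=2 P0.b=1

missing: P0.a=0 P0.b=1

outcome vector order: (P0.a,P0.b)
[PSO] allowed = {0/0, 0/1, 1/0, 1/1, 2/0, 2/1}
PSO∖claimed = {0/1}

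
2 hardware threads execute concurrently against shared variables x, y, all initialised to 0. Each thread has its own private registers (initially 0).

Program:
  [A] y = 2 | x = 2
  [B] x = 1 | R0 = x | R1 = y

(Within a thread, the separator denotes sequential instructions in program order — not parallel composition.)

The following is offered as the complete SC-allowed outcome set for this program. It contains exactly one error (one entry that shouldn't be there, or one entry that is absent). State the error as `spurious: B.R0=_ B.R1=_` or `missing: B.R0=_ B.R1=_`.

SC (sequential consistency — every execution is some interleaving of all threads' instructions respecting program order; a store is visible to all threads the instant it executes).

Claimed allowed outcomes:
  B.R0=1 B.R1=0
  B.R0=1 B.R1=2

missing: B.R0=2 B.R1=2

outcome vector order: (B.R0,B.R1)
SC (3): 10; 12; 22
SC∖claimed = {22}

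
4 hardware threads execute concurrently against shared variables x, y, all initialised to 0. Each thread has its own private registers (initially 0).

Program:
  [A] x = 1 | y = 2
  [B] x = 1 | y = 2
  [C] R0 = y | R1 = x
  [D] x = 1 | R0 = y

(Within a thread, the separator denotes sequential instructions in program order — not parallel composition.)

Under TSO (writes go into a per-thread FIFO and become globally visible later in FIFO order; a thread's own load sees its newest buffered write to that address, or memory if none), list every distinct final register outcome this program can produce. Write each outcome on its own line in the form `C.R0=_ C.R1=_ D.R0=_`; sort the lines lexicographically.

outcome vector order: (C.R0,C.R1,D.R0)
|TSO outcomes| = 6

C.R0=0 C.R1=0 D.R0=0
C.R0=0 C.R1=0 D.R0=2
C.R0=0 C.R1=1 D.R0=0
C.R0=0 C.R1=1 D.R0=2
C.R0=2 C.R1=1 D.R0=0
C.R0=2 C.R1=1 D.R0=2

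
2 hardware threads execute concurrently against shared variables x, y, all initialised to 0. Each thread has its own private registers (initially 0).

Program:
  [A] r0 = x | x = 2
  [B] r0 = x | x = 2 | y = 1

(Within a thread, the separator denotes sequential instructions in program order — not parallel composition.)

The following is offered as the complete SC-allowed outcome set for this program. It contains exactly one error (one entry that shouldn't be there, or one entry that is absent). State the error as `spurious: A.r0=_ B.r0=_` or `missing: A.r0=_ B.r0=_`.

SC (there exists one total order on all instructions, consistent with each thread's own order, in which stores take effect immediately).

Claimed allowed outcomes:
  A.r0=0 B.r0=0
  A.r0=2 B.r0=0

missing: A.r0=0 B.r0=2

outcome vector order: (A.r0,B.r0)
SC: 3 outcomes — {(0,0); (0,2); (2,0)}
SC∖claimed = {(0,2)}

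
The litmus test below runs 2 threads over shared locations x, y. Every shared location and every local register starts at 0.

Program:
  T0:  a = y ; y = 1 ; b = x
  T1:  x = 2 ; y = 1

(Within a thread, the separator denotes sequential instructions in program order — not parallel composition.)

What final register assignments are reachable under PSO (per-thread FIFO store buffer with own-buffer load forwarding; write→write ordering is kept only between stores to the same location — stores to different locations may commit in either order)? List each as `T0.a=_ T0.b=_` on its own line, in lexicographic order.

T0.a=0 T0.b=0
T0.a=0 T0.b=2
T0.a=1 T0.b=0
T0.a=1 T0.b=2

outcome vector order: (T0.a,T0.b)
|PSO outcomes| = 4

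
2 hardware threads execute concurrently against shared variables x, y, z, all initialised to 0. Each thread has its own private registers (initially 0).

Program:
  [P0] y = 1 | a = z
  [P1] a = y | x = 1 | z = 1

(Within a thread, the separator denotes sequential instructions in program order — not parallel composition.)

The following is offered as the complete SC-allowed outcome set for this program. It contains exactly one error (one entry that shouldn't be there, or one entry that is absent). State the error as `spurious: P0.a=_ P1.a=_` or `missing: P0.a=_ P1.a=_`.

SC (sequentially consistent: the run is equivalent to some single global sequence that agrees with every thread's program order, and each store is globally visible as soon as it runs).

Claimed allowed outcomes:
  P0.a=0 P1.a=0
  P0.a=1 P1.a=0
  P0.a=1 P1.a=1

outcome vector order: (P0.a,P1.a)
SC (4): 0/0 0/1 1/0 1/1
SC∖claimed = {0/1}

missing: P0.a=0 P1.a=1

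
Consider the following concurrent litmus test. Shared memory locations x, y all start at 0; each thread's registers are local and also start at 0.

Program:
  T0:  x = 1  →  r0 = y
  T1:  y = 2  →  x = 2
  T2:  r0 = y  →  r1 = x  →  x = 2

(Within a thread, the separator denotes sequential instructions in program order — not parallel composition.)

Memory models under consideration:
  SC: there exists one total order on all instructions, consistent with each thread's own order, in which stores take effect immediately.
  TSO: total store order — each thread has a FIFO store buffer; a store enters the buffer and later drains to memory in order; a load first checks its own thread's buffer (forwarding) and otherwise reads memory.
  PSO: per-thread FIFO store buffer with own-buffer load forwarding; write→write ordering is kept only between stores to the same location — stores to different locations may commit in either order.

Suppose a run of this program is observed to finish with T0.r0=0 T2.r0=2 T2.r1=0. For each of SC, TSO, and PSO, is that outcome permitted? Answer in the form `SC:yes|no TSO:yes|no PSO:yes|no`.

SC:no TSO:yes PSO:yes

outcome vector order: (T0.r0,T2.r0,T2.r1)
SC (11): <0 0 0> <0 0 1> <0 0 2> <0 2 1> <0 2 2> <2 0 0> <2 0 1> <2 0 2> <2 2 0> <2 2 1> <2 2 2>
TSO (12): <0 0 0> <0 0 1> <0 0 2> <0 2 0> <0 2 1> <0 2 2> <2 0 0> <2 0 1> <2 0 2> <2 2 0> <2 2 1> <2 2 2>
PSO (12): <0 0 0> <0 0 1> <0 0 2> <0 2 0> <0 2 1> <0 2 2> <2 0 0> <2 0 1> <2 0 2> <2 2 0> <2 2 1> <2 2 2>
target <0 2 0> ∈ {TSO,PSO}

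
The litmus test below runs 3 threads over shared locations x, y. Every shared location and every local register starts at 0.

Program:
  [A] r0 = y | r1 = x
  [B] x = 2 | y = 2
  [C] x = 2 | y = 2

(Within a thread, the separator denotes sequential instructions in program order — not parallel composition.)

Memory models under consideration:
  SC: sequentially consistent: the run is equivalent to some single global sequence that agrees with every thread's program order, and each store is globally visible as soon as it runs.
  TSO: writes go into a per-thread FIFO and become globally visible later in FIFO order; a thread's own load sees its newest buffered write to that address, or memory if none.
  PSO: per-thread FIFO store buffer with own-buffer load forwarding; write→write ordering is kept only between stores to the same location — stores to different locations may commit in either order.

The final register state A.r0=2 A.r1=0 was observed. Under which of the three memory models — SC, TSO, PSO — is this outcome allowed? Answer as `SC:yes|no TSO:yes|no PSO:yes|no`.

SC:no TSO:no PSO:yes

outcome vector order: (A.r0,A.r1)
SC: 3 outcomes — {0/0 0/2 2/2}
TSO: 3 outcomes — {0/0 0/2 2/2}
PSO: 4 outcomes — {0/0 0/2 2/0 2/2}
target 2/0 ∈ {PSO}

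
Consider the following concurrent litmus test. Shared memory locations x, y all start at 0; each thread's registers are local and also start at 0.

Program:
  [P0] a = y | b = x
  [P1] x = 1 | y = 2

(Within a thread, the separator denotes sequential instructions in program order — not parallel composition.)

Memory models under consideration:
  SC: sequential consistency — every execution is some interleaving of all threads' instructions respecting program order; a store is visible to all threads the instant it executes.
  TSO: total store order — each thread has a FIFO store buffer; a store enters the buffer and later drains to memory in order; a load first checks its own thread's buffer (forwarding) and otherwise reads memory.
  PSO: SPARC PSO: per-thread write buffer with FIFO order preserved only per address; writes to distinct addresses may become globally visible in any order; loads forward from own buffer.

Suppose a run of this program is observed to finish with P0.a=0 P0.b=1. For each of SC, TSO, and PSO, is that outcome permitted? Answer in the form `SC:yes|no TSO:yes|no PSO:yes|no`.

outcome vector order: (P0.a,P0.b)
SC (3): <0 0>; <0 1>; <2 1>
TSO (3): <0 0>; <0 1>; <2 1>
PSO (4): <0 0>; <0 1>; <2 0>; <2 1>
target <0 1> ∈ {SC,TSO,PSO}

SC:yes TSO:yes PSO:yes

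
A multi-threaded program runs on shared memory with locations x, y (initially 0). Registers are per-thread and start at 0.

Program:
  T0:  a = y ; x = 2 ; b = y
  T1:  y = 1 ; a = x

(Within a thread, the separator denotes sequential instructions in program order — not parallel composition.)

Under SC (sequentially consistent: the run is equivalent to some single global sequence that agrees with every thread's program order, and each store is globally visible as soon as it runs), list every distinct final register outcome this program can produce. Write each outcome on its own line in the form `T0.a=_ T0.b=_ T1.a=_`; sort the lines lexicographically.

outcome vector order: (T0.a,T0.b,T1.a)
|SC outcomes| = 5

T0.a=0 T0.b=0 T1.a=2
T0.a=0 T0.b=1 T1.a=0
T0.a=0 T0.b=1 T1.a=2
T0.a=1 T0.b=1 T1.a=0
T0.a=1 T0.b=1 T1.a=2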